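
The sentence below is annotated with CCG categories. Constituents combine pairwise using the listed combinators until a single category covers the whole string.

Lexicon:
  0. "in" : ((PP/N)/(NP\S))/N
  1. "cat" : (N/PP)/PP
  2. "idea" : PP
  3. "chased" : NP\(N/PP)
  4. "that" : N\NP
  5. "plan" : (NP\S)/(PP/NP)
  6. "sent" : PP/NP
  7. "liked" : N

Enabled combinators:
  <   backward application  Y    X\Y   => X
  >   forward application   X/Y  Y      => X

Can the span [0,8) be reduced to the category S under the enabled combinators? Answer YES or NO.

((PP/N)/(NP\S))/N (N/PP)/PP PP NP\(N/PP) N\NP (NP\S)/(PP/NP) PP/NP N
CKY chart[0,8] = {PP}; S ∉ chart

NO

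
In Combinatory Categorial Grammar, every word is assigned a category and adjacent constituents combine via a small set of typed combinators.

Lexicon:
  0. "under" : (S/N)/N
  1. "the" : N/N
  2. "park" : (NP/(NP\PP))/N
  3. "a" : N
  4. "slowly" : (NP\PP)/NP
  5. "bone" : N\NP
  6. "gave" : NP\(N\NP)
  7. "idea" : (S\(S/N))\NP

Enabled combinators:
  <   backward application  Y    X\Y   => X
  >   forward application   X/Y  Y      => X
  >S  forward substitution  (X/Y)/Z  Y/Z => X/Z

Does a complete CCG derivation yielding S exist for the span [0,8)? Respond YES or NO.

YES

[0,8] S   <
  [0,2] S/N   >S
    [0,1] "under" : (S/N)/N
    [1,2] "the" : N/N
  [2,8] S\(S/N)   <
    [2,7] NP   >
      [2,4] NP/(NP\PP)   >
        [2,3] "park" : (NP/(NP\PP))/N
        [3,4] "a" : N
      [4,7] NP\PP   >
        [4,5] "slowly" : (NP\PP)/NP
        [5,7] NP   <
          [5,6] "bone" : N\NP
          [6,7] "gave" : NP\(N\NP)
    [7,8] "idea" : (S\(S/N))\NP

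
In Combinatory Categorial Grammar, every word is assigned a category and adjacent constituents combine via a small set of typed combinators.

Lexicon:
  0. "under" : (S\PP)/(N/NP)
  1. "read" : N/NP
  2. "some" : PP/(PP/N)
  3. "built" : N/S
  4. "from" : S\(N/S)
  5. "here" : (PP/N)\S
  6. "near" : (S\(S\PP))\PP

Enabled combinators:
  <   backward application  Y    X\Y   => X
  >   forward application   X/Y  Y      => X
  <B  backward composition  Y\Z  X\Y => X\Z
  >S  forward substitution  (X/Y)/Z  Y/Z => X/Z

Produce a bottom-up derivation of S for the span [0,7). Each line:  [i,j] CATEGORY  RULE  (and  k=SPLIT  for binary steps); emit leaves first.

[0,7] S   <
  [0,2] S\PP   >
    [0,1] "under" : (S\PP)/(N/NP)
    [1,2] "read" : N/NP
  [2,7] S\(S\PP)   <
    [2,6] PP   >
      [2,3] "some" : PP/(PP/N)
      [3,6] PP/N   <
        [3,5] S   <
          [3,4] "built" : N/S
          [4,5] "from" : S\(N/S)
        [5,6] "here" : (PP/N)\S
    [6,7] "near" : (S\(S\PP))\PP

[0,1] (S\PP)/(N/NP)  lex  "under"
[1,2] N/NP  lex  "read"
[0,2] S\PP  >  k=1
[2,3] PP/(PP/N)  lex  "some"
[3,4] N/S  lex  "built"
[4,5] S\(N/S)  lex  "from"
[3,5] S  <  k=4
[5,6] (PP/N)\S  lex  "here"
[3,6] PP/N  <  k=5
[2,6] PP  >  k=3
[6,7] (S\(S\PP))\PP  lex  "near"
[2,7] S\(S\PP)  <  k=6
[0,7] S  <  k=2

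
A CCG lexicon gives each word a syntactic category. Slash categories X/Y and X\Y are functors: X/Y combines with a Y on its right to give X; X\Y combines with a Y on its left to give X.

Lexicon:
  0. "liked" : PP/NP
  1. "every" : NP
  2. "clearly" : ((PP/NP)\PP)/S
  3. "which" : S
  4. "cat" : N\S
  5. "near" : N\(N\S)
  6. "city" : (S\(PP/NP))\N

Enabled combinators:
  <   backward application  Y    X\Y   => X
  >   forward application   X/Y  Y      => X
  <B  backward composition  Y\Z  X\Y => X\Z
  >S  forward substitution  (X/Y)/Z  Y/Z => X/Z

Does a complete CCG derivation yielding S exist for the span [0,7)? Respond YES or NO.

YES

[0,7] S   <
  [0,4] PP/NP   <
    [0,2] PP   >
      [0,1] "liked" : PP/NP
      [1,2] "every" : NP
    [2,4] (PP/NP)\PP   >
      [2,3] "clearly" : ((PP/NP)\PP)/S
      [3,4] "which" : S
  [4,7] S\(PP/NP)   <
    [4,6] N   <
      [4,5] "cat" : N\S
      [5,6] "near" : N\(N\S)
    [6,7] "city" : (S\(PP/NP))\N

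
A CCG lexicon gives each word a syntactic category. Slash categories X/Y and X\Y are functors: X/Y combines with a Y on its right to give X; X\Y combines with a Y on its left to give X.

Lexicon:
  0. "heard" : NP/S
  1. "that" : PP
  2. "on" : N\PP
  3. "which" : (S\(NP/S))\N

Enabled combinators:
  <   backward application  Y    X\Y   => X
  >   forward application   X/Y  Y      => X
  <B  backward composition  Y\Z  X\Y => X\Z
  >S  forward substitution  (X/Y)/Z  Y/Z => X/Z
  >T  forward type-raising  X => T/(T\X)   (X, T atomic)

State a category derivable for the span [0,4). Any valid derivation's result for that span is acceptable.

[0,4] S   <
  [0,1] "heard" : NP/S
  [1,4] S\(NP/S)   <
    [1,3] N   <
      [1,2] "that" : PP
      [2,3] "on" : N\PP
    [3,4] "which" : (S\(NP/S))\N

S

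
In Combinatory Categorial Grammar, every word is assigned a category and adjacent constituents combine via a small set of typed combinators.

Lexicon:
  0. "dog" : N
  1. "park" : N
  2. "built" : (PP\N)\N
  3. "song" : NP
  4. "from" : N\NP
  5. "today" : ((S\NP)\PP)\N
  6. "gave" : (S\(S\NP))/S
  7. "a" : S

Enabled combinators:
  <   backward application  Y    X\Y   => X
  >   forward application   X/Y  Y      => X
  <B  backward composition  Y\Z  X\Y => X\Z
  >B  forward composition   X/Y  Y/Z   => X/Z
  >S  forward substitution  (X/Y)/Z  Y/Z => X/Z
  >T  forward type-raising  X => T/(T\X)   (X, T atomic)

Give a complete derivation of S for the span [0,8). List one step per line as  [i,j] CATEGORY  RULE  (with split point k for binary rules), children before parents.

[0,1] N  lex  "dog"
[1,2] N  lex  "park"
[2,3] (PP\N)\N  lex  "built"
[1,3] PP\N  <  k=2
[0,3] PP  <  k=1
[3,4] NP  lex  "song"
[4,5] N\NP  lex  "from"
[3,5] N  <  k=4
[5,6] ((S\NP)\PP)\N  lex  "today"
[3,6] (S\NP)\PP  <  k=5
[0,6] S\NP  <  k=3
[6,7] (S\(S\NP))/S  lex  "gave"
[7,8] S  lex  "a"
[6,8] S\(S\NP)  >  k=7
[0,8] S  <  k=6

[0,8] S   <
  [0,6] S\NP   <
    [0,3] PP   <
      [0,1] "dog" : N
      [1,3] PP\N   <
        [1,2] "park" : N
        [2,3] "built" : (PP\N)\N
    [3,6] (S\NP)\PP   <
      [3,5] N   <
        [3,4] "song" : NP
        [4,5] "from" : N\NP
      [5,6] "today" : ((S\NP)\PP)\N
  [6,8] S\(S\NP)   >
    [6,7] "gave" : (S\(S\NP))/S
    [7,8] "a" : S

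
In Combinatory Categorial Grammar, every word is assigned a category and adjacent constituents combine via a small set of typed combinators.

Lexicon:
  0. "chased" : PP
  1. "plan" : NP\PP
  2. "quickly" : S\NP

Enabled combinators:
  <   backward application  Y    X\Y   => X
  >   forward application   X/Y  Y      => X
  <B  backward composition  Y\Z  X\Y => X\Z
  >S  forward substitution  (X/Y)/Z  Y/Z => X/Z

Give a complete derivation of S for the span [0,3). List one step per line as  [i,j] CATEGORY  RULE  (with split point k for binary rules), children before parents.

[0,3] S   <
  [0,2] NP   <
    [0,1] "chased" : PP
    [1,2] "plan" : NP\PP
  [2,3] "quickly" : S\NP

[0,1] PP  lex  "chased"
[1,2] NP\PP  lex  "plan"
[0,2] NP  <  k=1
[2,3] S\NP  lex  "quickly"
[0,3] S  <  k=2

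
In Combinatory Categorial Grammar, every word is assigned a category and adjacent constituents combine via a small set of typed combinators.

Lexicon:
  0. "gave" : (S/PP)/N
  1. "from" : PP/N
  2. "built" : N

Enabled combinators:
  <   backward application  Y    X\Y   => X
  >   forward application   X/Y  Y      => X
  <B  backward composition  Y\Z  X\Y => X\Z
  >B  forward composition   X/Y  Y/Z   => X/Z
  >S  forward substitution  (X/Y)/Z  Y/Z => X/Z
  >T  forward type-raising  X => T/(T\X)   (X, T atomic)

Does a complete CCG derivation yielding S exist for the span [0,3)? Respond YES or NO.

[0,3] S   >
  [0,2] S/N   >S
    [0,1] "gave" : (S/PP)/N
    [1,2] "from" : PP/N
  [2,3] "built" : N

YES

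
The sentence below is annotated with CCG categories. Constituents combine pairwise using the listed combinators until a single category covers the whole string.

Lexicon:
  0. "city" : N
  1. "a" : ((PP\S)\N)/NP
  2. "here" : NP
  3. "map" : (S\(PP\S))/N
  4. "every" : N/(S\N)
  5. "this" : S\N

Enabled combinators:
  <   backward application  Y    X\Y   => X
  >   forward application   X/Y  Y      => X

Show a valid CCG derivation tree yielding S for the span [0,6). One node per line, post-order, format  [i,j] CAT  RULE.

[0,1] N  lex  "city"
[1,2] ((PP\S)\N)/NP  lex  "a"
[2,3] NP  lex  "here"
[1,3] (PP\S)\N  >  k=2
[0,3] PP\S  <  k=1
[3,4] (S\(PP\S))/N  lex  "map"
[4,5] N/(S\N)  lex  "every"
[5,6] S\N  lex  "this"
[4,6] N  >  k=5
[3,6] S\(PP\S)  >  k=4
[0,6] S  <  k=3

[0,6] S   <
  [0,3] PP\S   <
    [0,1] "city" : N
    [1,3] (PP\S)\N   >
      [1,2] "a" : ((PP\S)\N)/NP
      [2,3] "here" : NP
  [3,6] S\(PP\S)   >
    [3,4] "map" : (S\(PP\S))/N
    [4,6] N   >
      [4,5] "every" : N/(S\N)
      [5,6] "this" : S\N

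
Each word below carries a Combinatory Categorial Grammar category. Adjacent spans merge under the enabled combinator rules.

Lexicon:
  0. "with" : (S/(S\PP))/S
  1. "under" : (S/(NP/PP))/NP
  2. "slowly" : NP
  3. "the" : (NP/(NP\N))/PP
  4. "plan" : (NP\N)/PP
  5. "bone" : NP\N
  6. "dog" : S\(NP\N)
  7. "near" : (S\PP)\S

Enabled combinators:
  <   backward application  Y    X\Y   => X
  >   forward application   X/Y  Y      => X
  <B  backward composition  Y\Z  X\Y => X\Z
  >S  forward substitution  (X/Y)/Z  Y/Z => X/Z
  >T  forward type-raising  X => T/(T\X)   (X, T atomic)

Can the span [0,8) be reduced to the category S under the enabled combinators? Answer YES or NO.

YES

[0,8] S   >
  [0,5] S/(S\PP)   >
    [0,1] "with" : (S/(S\PP))/S
    [1,5] S   >
      [1,3] S/(NP/PP)   >
        [1,2] "under" : (S/(NP/PP))/NP
        [2,3] "slowly" : NP
      [3,5] NP/PP   >S
        [3,4] "the" : (NP/(NP\N))/PP
        [4,5] "plan" : (NP\N)/PP
  [5,8] S\PP   <
    [5,7] S   <
      [5,6] "bone" : NP\N
      [6,7] "dog" : S\(NP\N)
    [7,8] "near" : (S\PP)\S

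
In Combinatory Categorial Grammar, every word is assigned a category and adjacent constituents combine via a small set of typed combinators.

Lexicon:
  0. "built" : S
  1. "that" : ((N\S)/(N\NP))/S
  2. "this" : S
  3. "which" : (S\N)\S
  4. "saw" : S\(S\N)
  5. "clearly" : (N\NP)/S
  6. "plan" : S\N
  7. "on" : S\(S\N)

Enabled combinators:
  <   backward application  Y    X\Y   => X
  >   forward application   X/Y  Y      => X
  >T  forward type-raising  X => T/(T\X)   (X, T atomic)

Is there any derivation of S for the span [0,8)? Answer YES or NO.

NO

S ((N\S)/(N\NP))/S S (S\N)\S S\(S\N) (N\NP)/S S\N S\(S\N)
CKY chart[0,8] = {N, N/(N\N), NP/(NP\N), PP/(PP\N), S/(S\N)}; S ∉ chart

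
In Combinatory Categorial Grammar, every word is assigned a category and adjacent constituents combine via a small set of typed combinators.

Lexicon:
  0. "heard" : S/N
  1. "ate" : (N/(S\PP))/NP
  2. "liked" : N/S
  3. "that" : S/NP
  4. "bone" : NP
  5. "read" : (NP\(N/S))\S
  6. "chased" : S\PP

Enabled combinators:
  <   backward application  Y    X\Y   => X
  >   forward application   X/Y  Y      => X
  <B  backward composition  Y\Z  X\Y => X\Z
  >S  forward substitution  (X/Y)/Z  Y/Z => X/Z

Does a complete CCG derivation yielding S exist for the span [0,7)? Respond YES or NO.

[0,7] S   >
  [0,1] "heard" : S/N
  [1,7] N   >
    [1,6] N/(S\PP)   >
      [1,2] "ate" : (N/(S\PP))/NP
      [2,6] NP   <
        [2,3] "liked" : N/S
        [3,6] NP\(N/S)   <
          [3,5] S   >
            [3,4] "that" : S/NP
            [4,5] "bone" : NP
          [5,6] "read" : (NP\(N/S))\S
    [6,7] "chased" : S\PP

YES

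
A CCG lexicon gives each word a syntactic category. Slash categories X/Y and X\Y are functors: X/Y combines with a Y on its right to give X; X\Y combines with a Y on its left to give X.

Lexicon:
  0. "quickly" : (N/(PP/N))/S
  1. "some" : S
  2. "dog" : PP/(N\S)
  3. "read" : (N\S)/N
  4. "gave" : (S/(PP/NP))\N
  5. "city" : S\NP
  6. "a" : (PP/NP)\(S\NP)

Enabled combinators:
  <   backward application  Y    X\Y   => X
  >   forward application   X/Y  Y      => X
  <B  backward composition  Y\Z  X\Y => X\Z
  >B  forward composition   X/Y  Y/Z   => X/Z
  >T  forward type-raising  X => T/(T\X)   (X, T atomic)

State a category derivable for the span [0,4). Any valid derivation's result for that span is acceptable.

[0,7] S   >
  [0,5] S/(PP/NP)   <
    [0,4] N   >
      [0,2] N/(PP/N)   >
        [0,1] "quickly" : (N/(PP/N))/S
        [1,2] "some" : S
      [2,4] PP/N   >B
        [2,3] "dog" : PP/(N\S)
        [3,4] "read" : (N\S)/N
    [4,5] "gave" : (S/(PP/NP))\N
  [5,7] PP/NP   <
    [5,6] "city" : S\NP
    [6,7] "a" : (PP/NP)\(S\NP)

N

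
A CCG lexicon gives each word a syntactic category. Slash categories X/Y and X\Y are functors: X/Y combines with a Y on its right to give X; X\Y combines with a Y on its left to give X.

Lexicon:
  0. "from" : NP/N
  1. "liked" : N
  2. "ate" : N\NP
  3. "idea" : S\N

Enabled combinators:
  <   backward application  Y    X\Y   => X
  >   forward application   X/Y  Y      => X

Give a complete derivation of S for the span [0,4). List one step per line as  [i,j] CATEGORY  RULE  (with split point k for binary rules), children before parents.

[0,1] NP/N  lex  "from"
[1,2] N  lex  "liked"
[0,2] NP  >  k=1
[2,3] N\NP  lex  "ate"
[0,3] N  <  k=2
[3,4] S\N  lex  "idea"
[0,4] S  <  k=3

[0,4] S   <
  [0,3] N   <
    [0,2] NP   >
      [0,1] "from" : NP/N
      [1,2] "liked" : N
    [2,3] "ate" : N\NP
  [3,4] "idea" : S\N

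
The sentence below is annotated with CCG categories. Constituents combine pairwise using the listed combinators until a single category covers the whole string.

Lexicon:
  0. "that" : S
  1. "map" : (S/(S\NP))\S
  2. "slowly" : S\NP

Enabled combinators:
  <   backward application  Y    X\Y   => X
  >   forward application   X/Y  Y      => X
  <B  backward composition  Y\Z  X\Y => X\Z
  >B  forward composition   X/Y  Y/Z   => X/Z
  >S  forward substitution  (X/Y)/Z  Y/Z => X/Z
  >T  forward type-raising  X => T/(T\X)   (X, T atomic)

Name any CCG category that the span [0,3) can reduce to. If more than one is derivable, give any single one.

[0,3] S   >
  [0,2] S/(S\NP)   <
    [0,1] "that" : S
    [1,2] "map" : (S/(S\NP))\S
  [2,3] "slowly" : S\NP

S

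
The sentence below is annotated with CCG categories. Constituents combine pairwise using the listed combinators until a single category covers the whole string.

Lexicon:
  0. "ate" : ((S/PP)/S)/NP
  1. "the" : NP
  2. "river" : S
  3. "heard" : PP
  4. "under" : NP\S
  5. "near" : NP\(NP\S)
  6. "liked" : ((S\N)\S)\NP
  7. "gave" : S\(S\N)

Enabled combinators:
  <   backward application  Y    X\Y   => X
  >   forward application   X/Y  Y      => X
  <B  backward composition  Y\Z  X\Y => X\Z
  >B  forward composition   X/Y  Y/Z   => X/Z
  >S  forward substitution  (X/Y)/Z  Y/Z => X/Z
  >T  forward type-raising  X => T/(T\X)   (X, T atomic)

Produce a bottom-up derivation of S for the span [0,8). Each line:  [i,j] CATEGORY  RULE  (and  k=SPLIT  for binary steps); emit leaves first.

[0,1] ((S/PP)/S)/NP  lex  "ate"
[1,2] NP  lex  "the"
[0,2] (S/PP)/S  >  k=1
[2,3] S  lex  "river"
[0,3] S/PP  >  k=2
[3,4] PP  lex  "heard"
[0,4] S  >  k=3
[4,5] NP\S  lex  "under"
[5,6] NP\(NP\S)  lex  "near"
[4,6] NP  <  k=5
[6,7] ((S\N)\S)\NP  lex  "liked"
[4,7] (S\N)\S  <  k=6
[0,7] S\N  <  k=4
[7,8] S\(S\N)  lex  "gave"
[0,8] S  <  k=7

[0,8] S   <
  [0,7] S\N   <
    [0,4] S   >
      [0,3] S/PP   >
        [0,2] (S/PP)/S   >
          [0,1] "ate" : ((S/PP)/S)/NP
          [1,2] "the" : NP
        [2,3] "river" : S
      [3,4] "heard" : PP
    [4,7] (S\N)\S   <
      [4,6] NP   <
        [4,5] "under" : NP\S
        [5,6] "near" : NP\(NP\S)
      [6,7] "liked" : ((S\N)\S)\NP
  [7,8] "gave" : S\(S\N)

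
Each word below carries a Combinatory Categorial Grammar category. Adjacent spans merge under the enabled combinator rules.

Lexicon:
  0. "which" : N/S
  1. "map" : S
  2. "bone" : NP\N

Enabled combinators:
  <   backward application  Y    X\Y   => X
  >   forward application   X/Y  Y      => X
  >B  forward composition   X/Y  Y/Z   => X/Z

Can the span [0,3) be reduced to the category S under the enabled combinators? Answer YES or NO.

N/S S NP\N
CKY chart[0,3] = {NP}; S ∉ chart

NO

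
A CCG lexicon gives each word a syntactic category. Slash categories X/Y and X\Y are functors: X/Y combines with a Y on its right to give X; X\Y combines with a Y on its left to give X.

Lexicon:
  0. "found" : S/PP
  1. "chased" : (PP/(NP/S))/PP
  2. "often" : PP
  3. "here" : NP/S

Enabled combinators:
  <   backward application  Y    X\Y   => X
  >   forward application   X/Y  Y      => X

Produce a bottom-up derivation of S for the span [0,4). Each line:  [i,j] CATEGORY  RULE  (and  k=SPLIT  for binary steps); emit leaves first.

[0,1] S/PP  lex  "found"
[1,2] (PP/(NP/S))/PP  lex  "chased"
[2,3] PP  lex  "often"
[1,3] PP/(NP/S)  >  k=2
[3,4] NP/S  lex  "here"
[1,4] PP  >  k=3
[0,4] S  >  k=1

[0,4] S   >
  [0,1] "found" : S/PP
  [1,4] PP   >
    [1,3] PP/(NP/S)   >
      [1,2] "chased" : (PP/(NP/S))/PP
      [2,3] "often" : PP
    [3,4] "here" : NP/S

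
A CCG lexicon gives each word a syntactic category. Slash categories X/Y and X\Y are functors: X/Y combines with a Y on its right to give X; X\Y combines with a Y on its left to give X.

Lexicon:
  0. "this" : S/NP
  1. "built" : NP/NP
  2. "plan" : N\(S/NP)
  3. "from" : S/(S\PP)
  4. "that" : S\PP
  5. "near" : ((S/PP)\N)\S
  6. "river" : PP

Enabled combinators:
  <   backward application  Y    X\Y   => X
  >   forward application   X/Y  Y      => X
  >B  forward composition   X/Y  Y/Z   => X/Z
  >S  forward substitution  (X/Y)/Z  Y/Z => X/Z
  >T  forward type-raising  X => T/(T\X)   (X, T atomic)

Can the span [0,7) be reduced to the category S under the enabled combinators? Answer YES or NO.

YES

[0,7] S   >
  [0,6] S/PP   <
    [0,3] N   <
      [0,2] S/NP   >B
        [0,1] "this" : S/NP
        [1,2] "built" : NP/NP
      [2,3] "plan" : N\(S/NP)
    [3,6] (S/PP)\N   <
      [3,5] S   >
        [3,4] "from" : S/(S\PP)
        [4,5] "that" : S\PP
      [5,6] "near" : ((S/PP)\N)\S
  [6,7] "river" : PP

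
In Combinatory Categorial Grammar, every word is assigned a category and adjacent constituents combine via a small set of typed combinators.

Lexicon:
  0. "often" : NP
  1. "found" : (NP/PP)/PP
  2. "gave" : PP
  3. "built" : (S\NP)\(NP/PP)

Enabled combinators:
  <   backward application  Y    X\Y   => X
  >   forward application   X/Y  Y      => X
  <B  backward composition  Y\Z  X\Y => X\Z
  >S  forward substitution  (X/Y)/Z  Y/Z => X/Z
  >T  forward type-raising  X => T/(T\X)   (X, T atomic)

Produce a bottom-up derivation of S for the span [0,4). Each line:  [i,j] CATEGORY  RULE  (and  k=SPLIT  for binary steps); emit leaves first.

[0,4] S   <
  [0,1] "often" : NP
  [1,4] S\NP   <
    [1,3] NP/PP   >
      [1,2] "found" : (NP/PP)/PP
      [2,3] "gave" : PP
    [3,4] "built" : (S\NP)\(NP/PP)

[0,1] NP  lex  "often"
[1,2] (NP/PP)/PP  lex  "found"
[2,3] PP  lex  "gave"
[1,3] NP/PP  >  k=2
[3,4] (S\NP)\(NP/PP)  lex  "built"
[1,4] S\NP  <  k=3
[0,4] S  <  k=1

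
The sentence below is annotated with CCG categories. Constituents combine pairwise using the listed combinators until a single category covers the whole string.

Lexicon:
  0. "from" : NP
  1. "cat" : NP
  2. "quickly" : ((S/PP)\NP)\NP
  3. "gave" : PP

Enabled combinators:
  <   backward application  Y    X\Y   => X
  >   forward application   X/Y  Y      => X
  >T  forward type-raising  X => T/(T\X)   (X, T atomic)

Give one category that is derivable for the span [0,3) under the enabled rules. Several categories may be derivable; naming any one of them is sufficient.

S/PP

[0,4] S   >
  [0,3] S/PP   <
    [0,1] "from" : NP
    [1,3] (S/PP)\NP   <
      [1,2] "cat" : NP
      [2,3] "quickly" : ((S/PP)\NP)\NP
  [3,4] "gave" : PP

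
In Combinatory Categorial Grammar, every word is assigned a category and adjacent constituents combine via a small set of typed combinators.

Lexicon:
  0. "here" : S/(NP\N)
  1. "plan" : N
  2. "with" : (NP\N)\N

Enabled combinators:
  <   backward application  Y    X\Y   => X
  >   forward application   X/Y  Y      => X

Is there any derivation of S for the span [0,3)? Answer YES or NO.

[0,3] S   >
  [0,1] "here" : S/(NP\N)
  [1,3] NP\N   <
    [1,2] "plan" : N
    [2,3] "with" : (NP\N)\N

YES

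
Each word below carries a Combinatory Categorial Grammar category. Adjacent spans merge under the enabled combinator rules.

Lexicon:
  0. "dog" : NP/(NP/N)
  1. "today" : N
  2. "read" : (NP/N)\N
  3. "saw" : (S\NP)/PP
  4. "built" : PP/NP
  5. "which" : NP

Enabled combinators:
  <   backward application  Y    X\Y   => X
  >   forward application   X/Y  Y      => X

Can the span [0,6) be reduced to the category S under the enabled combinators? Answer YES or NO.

[0,6] S   <
  [0,3] NP   >
    [0,1] "dog" : NP/(NP/N)
    [1,3] NP/N   <
      [1,2] "today" : N
      [2,3] "read" : (NP/N)\N
  [3,6] S\NP   >
    [3,4] "saw" : (S\NP)/PP
    [4,6] PP   >
      [4,5] "built" : PP/NP
      [5,6] "which" : NP

YES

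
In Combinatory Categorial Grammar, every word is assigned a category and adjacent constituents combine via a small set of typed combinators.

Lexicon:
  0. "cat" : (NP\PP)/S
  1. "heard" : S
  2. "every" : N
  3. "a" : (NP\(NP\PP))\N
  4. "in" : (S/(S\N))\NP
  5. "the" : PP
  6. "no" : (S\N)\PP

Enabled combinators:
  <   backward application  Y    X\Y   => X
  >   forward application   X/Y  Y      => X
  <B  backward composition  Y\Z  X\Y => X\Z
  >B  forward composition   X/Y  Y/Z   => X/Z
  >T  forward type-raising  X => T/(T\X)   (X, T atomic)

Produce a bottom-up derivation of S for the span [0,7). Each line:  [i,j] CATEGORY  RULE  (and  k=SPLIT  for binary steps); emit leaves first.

[0,7] S   >
  [0,5] S/(S\N)   <
    [0,4] NP   <
      [0,2] NP\PP   >
        [0,1] "cat" : (NP\PP)/S
        [1,2] "heard" : S
      [2,4] NP\(NP\PP)   <
        [2,3] "every" : N
        [3,4] "a" : (NP\(NP\PP))\N
    [4,5] "in" : (S/(S\N))\NP
  [5,7] S\N   <
    [5,6] "the" : PP
    [6,7] "no" : (S\N)\PP

[0,1] (NP\PP)/S  lex  "cat"
[1,2] S  lex  "heard"
[0,2] NP\PP  >  k=1
[2,3] N  lex  "every"
[3,4] (NP\(NP\PP))\N  lex  "a"
[2,4] NP\(NP\PP)  <  k=3
[0,4] NP  <  k=2
[4,5] (S/(S\N))\NP  lex  "in"
[0,5] S/(S\N)  <  k=4
[5,6] PP  lex  "the"
[6,7] (S\N)\PP  lex  "no"
[5,7] S\N  <  k=6
[0,7] S  >  k=5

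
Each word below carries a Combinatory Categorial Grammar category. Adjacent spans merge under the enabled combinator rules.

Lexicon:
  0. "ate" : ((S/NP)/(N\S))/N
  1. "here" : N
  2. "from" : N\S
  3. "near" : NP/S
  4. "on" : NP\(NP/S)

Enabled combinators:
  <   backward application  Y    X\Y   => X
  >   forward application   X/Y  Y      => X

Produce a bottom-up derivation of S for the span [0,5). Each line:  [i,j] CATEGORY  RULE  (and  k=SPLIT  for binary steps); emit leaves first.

[0,5] S   >
  [0,3] S/NP   >
    [0,2] (S/NP)/(N\S)   >
      [0,1] "ate" : ((S/NP)/(N\S))/N
      [1,2] "here" : N
    [2,3] "from" : N\S
  [3,5] NP   <
    [3,4] "near" : NP/S
    [4,5] "on" : NP\(NP/S)

[0,1] ((S/NP)/(N\S))/N  lex  "ate"
[1,2] N  lex  "here"
[0,2] (S/NP)/(N\S)  >  k=1
[2,3] N\S  lex  "from"
[0,3] S/NP  >  k=2
[3,4] NP/S  lex  "near"
[4,5] NP\(NP/S)  lex  "on"
[3,5] NP  <  k=4
[0,5] S  >  k=3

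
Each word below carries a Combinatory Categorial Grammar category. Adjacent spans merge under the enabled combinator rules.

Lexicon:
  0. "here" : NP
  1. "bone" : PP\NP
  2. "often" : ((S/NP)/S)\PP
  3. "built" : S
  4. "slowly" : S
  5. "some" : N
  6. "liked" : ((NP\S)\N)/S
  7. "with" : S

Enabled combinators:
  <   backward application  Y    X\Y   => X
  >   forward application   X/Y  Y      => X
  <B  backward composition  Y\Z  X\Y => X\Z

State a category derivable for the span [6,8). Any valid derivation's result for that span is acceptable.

(NP\S)\N

[0,8] S   >
  [0,4] S/NP   >
    [0,3] (S/NP)/S   <
      [0,2] PP   <
        [0,1] "here" : NP
        [1,2] "bone" : PP\NP
      [2,3] "often" : ((S/NP)/S)\PP
    [3,4] "built" : S
  [4,8] NP   <
    [4,5] "slowly" : S
    [5,8] NP\S   <
      [5,6] "some" : N
      [6,8] (NP\S)\N   >
        [6,7] "liked" : ((NP\S)\N)/S
        [7,8] "with" : S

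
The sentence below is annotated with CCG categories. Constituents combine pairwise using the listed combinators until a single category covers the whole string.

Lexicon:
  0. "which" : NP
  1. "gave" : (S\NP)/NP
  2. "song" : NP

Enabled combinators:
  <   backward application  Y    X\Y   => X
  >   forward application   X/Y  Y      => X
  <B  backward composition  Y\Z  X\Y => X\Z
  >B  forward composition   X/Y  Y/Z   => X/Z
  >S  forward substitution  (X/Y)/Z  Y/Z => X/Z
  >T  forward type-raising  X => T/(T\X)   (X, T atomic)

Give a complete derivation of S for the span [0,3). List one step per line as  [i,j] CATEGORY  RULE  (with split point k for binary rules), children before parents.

[0,3] S   <
  [0,1] "which" : NP
  [1,3] S\NP   >
    [1,2] "gave" : (S\NP)/NP
    [2,3] "song" : NP

[0,1] NP  lex  "which"
[1,2] (S\NP)/NP  lex  "gave"
[2,3] NP  lex  "song"
[1,3] S\NP  >  k=2
[0,3] S  <  k=1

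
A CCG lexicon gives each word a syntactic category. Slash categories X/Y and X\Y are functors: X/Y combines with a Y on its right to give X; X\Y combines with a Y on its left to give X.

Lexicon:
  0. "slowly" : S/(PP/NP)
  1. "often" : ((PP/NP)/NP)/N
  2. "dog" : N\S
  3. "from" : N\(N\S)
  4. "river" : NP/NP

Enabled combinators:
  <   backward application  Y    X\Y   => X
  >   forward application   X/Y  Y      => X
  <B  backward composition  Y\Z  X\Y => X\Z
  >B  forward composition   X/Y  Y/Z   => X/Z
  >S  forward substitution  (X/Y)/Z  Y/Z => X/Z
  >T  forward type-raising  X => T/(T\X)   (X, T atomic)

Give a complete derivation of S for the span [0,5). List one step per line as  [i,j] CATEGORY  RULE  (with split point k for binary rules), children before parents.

[0,1] S/(PP/NP)  lex  "slowly"
[1,2] ((PP/NP)/NP)/N  lex  "often"
[2,3] N\S  lex  "dog"
[3,4] N\(N\S)  lex  "from"
[2,4] N  <  k=3
[1,4] (PP/NP)/NP  >  k=2
[4,5] NP/NP  lex  "river"
[1,5] PP/NP  >S  k=4
[0,5] S  >  k=1

[0,5] S   >
  [0,1] "slowly" : S/(PP/NP)
  [1,5] PP/NP   >S
    [1,4] (PP/NP)/NP   >
      [1,2] "often" : ((PP/NP)/NP)/N
      [2,4] N   <
        [2,3] "dog" : N\S
        [3,4] "from" : N\(N\S)
    [4,5] "river" : NP/NP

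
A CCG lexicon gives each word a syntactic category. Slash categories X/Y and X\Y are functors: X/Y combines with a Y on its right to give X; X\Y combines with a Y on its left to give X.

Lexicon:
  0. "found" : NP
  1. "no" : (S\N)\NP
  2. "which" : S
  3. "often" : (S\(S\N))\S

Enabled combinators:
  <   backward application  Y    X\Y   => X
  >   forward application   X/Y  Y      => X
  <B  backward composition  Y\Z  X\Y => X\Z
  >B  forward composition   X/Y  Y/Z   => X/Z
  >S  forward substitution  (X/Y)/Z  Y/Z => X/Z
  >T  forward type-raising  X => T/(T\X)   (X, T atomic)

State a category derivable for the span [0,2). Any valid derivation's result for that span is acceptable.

[0,4] S   <
  [0,2] S\N   <
    [0,1] "found" : NP
    [1,2] "no" : (S\N)\NP
  [2,4] S\(S\N)   <
    [2,3] "which" : S
    [3,4] "often" : (S\(S\N))\S

S\N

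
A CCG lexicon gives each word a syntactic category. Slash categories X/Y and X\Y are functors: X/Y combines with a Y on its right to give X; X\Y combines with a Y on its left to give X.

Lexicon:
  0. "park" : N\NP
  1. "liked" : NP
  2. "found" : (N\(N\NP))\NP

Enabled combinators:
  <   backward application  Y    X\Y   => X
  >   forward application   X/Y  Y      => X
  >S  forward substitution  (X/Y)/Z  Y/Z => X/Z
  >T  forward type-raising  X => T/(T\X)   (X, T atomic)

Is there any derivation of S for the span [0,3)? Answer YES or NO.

N\NP NP (N\(N\NP))\NP
CKY chart[0,3] = {N, N/(N\N), NP/(NP\N), PP/(PP\N), S/(S\N)}; S ∉ chart

NO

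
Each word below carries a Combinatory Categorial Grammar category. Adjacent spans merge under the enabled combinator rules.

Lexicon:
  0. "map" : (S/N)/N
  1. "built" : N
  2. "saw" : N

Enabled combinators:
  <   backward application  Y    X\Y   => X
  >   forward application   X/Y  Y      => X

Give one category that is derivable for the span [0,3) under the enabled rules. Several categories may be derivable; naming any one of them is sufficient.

S

[0,3] S   >
  [0,2] S/N   >
    [0,1] "map" : (S/N)/N
    [1,2] "built" : N
  [2,3] "saw" : N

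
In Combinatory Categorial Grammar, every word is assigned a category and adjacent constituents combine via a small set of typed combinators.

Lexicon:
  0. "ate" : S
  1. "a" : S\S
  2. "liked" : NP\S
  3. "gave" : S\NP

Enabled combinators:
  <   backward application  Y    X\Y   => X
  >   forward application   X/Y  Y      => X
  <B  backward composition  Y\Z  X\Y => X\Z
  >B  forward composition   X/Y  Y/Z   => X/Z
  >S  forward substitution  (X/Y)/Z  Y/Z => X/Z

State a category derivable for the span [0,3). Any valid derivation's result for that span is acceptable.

NP

[0,4] S   <
  [0,3] NP   <
    [0,1] "ate" : S
    [1,3] NP\S   <B
      [1,2] "a" : S\S
      [2,3] "liked" : NP\S
  [3,4] "gave" : S\NP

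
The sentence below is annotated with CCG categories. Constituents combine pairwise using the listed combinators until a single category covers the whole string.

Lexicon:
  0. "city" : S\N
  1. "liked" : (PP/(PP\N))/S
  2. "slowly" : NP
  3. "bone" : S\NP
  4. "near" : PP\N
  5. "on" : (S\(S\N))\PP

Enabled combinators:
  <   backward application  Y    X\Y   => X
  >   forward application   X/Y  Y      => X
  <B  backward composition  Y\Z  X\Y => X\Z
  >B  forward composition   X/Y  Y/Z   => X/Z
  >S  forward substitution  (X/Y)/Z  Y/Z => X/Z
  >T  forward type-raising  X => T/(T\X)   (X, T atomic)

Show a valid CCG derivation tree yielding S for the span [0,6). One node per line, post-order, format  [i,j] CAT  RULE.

[0,6] S   <
  [0,1] "city" : S\N
  [1,6] S\(S\N)   <
    [1,5] PP   >
      [1,4] PP/(PP\N)   >
        [1,2] "liked" : (PP/(PP\N))/S
        [2,4] S   <
          [2,3] "slowly" : NP
          [3,4] "bone" : S\NP
      [4,5] "near" : PP\N
    [5,6] "on" : (S\(S\N))\PP

[0,1] S\N  lex  "city"
[1,2] (PP/(PP\N))/S  lex  "liked"
[2,3] NP  lex  "slowly"
[3,4] S\NP  lex  "bone"
[2,4] S  <  k=3
[1,4] PP/(PP\N)  >  k=2
[4,5] PP\N  lex  "near"
[1,5] PP  >  k=4
[5,6] (S\(S\N))\PP  lex  "on"
[1,6] S\(S\N)  <  k=5
[0,6] S  <  k=1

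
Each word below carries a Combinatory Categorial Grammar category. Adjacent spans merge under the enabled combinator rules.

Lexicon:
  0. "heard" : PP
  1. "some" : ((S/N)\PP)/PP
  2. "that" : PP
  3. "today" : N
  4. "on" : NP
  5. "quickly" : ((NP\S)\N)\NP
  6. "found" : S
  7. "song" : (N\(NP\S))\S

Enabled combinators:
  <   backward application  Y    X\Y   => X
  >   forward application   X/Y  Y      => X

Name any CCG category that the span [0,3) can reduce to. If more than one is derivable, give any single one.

S/N

[0,8] S   >
  [0,3] S/N   <
    [0,1] "heard" : PP
    [1,3] (S/N)\PP   >
      [1,2] "some" : ((S/N)\PP)/PP
      [2,3] "that" : PP
  [3,8] N   <
    [3,6] NP\S   <
      [3,4] "today" : N
      [4,6] (NP\S)\N   <
        [4,5] "on" : NP
        [5,6] "quickly" : ((NP\S)\N)\NP
    [6,8] N\(NP\S)   <
      [6,7] "found" : S
      [7,8] "song" : (N\(NP\S))\S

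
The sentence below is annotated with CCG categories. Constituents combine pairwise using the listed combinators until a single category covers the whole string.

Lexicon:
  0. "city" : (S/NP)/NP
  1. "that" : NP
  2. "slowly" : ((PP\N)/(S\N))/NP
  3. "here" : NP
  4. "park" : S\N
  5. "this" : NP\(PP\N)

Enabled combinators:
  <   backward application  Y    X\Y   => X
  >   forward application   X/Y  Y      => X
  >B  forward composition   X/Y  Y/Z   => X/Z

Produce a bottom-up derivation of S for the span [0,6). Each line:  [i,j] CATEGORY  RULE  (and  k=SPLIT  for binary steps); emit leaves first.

[0,1] (S/NP)/NP  lex  "city"
[1,2] NP  lex  "that"
[0,2] S/NP  >  k=1
[2,3] ((PP\N)/(S\N))/NP  lex  "slowly"
[3,4] NP  lex  "here"
[2,4] (PP\N)/(S\N)  >  k=3
[4,5] S\N  lex  "park"
[2,5] PP\N  >  k=4
[5,6] NP\(PP\N)  lex  "this"
[2,6] NP  <  k=5
[0,6] S  >  k=2

[0,6] S   >
  [0,2] S/NP   >
    [0,1] "city" : (S/NP)/NP
    [1,2] "that" : NP
  [2,6] NP   <
    [2,5] PP\N   >
      [2,4] (PP\N)/(S\N)   >
        [2,3] "slowly" : ((PP\N)/(S\N))/NP
        [3,4] "here" : NP
      [4,5] "park" : S\N
    [5,6] "this" : NP\(PP\N)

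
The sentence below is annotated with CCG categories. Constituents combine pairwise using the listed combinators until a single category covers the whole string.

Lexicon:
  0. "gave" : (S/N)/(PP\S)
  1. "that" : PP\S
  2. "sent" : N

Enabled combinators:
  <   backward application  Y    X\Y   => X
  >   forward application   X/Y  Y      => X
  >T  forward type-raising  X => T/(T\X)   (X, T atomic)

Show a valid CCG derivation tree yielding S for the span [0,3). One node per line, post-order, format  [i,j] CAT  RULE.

[0,1] (S/N)/(PP\S)  lex  "gave"
[1,2] PP\S  lex  "that"
[0,2] S/N  >  k=1
[2,3] N  lex  "sent"
[0,3] S  >  k=2

[0,3] S   >
  [0,2] S/N   >
    [0,1] "gave" : (S/N)/(PP\S)
    [1,2] "that" : PP\S
  [2,3] "sent" : N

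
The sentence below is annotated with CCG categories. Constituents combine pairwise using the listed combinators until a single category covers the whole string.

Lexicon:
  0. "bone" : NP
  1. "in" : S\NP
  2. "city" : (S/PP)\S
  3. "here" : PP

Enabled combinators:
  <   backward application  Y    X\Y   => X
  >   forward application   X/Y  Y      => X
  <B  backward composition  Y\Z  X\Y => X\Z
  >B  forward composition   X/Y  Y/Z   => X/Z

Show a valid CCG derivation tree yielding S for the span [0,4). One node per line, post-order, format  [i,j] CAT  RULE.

[0,4] S   >
  [0,3] S/PP   <
    [0,2] S   <
      [0,1] "bone" : NP
      [1,2] "in" : S\NP
    [2,3] "city" : (S/PP)\S
  [3,4] "here" : PP

[0,1] NP  lex  "bone"
[1,2] S\NP  lex  "in"
[0,2] S  <  k=1
[2,3] (S/PP)\S  lex  "city"
[0,3] S/PP  <  k=2
[3,4] PP  lex  "here"
[0,4] S  >  k=3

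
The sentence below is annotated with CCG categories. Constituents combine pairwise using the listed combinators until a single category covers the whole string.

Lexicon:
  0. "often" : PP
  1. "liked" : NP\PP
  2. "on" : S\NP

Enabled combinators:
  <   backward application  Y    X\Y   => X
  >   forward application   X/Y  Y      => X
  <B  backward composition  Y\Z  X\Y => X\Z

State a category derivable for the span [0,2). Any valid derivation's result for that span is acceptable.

[0,3] S   <
  [0,2] NP   <
    [0,1] "often" : PP
    [1,2] "liked" : NP\PP
  [2,3] "on" : S\NP

NP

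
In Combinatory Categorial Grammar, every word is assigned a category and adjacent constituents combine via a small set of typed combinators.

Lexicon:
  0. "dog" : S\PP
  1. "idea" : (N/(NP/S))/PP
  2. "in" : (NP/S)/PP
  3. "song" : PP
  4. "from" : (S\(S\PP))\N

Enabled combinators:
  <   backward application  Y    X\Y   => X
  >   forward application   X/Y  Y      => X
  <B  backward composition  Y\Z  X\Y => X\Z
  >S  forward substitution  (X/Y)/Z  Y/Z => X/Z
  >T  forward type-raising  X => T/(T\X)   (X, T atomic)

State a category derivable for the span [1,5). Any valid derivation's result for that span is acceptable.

S\(S\PP)

[0,5] S   <
  [0,1] "dog" : S\PP
  [1,5] S\(S\PP)   <
    [1,4] N   >
      [1,3] N/PP   >S
        [1,2] "idea" : (N/(NP/S))/PP
        [2,3] "in" : (NP/S)/PP
      [3,4] "song" : PP
    [4,5] "from" : (S\(S\PP))\N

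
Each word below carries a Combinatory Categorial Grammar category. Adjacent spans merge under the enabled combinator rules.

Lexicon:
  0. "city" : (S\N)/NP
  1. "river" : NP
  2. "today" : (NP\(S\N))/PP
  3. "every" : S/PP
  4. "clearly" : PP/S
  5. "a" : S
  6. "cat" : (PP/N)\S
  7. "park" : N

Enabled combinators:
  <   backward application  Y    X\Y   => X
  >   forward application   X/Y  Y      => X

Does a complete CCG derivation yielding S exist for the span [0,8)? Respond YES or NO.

(S\N)/NP NP (NP\(S\N))/PP S/PP PP/S S (PP/N)\S N
CKY chart[0,8] = {NP}; S ∉ chart

NO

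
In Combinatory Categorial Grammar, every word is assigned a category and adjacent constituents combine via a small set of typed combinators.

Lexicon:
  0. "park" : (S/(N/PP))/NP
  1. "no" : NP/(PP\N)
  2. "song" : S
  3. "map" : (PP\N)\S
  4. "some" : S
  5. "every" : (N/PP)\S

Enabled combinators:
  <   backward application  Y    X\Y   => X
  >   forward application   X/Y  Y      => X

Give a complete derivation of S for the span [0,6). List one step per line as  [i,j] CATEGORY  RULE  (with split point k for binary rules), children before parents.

[0,6] S   >
  [0,4] S/(N/PP)   >
    [0,1] "park" : (S/(N/PP))/NP
    [1,4] NP   >
      [1,2] "no" : NP/(PP\N)
      [2,4] PP\N   <
        [2,3] "song" : S
        [3,4] "map" : (PP\N)\S
  [4,6] N/PP   <
    [4,5] "some" : S
    [5,6] "every" : (N/PP)\S

[0,1] (S/(N/PP))/NP  lex  "park"
[1,2] NP/(PP\N)  lex  "no"
[2,3] S  lex  "song"
[3,4] (PP\N)\S  lex  "map"
[2,4] PP\N  <  k=3
[1,4] NP  >  k=2
[0,4] S/(N/PP)  >  k=1
[4,5] S  lex  "some"
[5,6] (N/PP)\S  lex  "every"
[4,6] N/PP  <  k=5
[0,6] S  >  k=4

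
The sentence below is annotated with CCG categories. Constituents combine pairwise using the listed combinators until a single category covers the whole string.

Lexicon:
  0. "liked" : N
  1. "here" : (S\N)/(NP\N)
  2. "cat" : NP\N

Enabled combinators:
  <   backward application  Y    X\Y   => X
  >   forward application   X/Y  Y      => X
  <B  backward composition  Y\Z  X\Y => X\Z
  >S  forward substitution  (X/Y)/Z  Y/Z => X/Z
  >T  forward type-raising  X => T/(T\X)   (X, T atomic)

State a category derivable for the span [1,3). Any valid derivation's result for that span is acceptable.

[0,3] S   <
  [0,1] "liked" : N
  [1,3] S\N   >
    [1,2] "here" : (S\N)/(NP\N)
    [2,3] "cat" : NP\N

S\N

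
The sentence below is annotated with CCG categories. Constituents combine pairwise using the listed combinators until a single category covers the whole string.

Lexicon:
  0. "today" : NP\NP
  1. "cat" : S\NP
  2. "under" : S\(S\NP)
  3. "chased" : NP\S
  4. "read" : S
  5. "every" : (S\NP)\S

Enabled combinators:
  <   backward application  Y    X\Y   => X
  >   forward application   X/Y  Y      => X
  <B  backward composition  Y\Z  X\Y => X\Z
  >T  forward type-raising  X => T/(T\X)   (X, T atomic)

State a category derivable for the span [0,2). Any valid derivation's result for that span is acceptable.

S\NP

[0,6] S   <
  [0,4] NP   <
    [0,3] S   <
      [0,2] S\NP   <B
        [0,1] "today" : NP\NP
        [1,2] "cat" : S\NP
      [2,3] "under" : S\(S\NP)
    [3,4] "chased" : NP\S
  [4,6] S\NP   <
    [4,5] "read" : S
    [5,6] "every" : (S\NP)\S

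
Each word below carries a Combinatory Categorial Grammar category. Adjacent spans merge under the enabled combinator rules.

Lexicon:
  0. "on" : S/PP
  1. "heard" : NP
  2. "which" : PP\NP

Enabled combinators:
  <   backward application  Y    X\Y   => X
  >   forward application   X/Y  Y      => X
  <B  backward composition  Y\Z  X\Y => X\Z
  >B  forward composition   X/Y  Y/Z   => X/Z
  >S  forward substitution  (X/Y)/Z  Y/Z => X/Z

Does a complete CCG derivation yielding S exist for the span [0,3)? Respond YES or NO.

YES

[0,3] S   >
  [0,1] "on" : S/PP
  [1,3] PP   <
    [1,2] "heard" : NP
    [2,3] "which" : PP\NP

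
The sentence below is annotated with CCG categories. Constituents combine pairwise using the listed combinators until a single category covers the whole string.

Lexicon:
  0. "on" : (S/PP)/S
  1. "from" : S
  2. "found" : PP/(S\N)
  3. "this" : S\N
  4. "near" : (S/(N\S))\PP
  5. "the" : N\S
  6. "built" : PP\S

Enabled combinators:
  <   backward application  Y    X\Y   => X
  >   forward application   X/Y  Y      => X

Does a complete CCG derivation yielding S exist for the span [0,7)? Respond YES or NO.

[0,7] S   >
  [0,2] S/PP   >
    [0,1] "on" : (S/PP)/S
    [1,2] "from" : S
  [2,7] PP   <
    [2,6] S   >
      [2,5] S/(N\S)   <
        [2,4] PP   >
          [2,3] "found" : PP/(S\N)
          [3,4] "this" : S\N
        [4,5] "near" : (S/(N\S))\PP
      [5,6] "the" : N\S
    [6,7] "built" : PP\S

YES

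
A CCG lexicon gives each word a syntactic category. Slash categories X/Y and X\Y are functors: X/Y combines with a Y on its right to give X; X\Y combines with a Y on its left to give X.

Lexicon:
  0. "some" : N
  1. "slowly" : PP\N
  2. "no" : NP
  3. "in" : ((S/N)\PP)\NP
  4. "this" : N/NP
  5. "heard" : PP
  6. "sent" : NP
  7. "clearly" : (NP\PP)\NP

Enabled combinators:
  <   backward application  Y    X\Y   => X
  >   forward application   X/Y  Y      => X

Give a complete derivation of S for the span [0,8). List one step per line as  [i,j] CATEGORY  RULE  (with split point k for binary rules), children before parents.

[0,1] N  lex  "some"
[1,2] PP\N  lex  "slowly"
[0,2] PP  <  k=1
[2,3] NP  lex  "no"
[3,4] ((S/N)\PP)\NP  lex  "in"
[2,4] (S/N)\PP  <  k=3
[0,4] S/N  <  k=2
[4,5] N/NP  lex  "this"
[5,6] PP  lex  "heard"
[6,7] NP  lex  "sent"
[7,8] (NP\PP)\NP  lex  "clearly"
[6,8] NP\PP  <  k=7
[5,8] NP  <  k=6
[4,8] N  >  k=5
[0,8] S  >  k=4

[0,8] S   >
  [0,4] S/N   <
    [0,2] PP   <
      [0,1] "some" : N
      [1,2] "slowly" : PP\N
    [2,4] (S/N)\PP   <
      [2,3] "no" : NP
      [3,4] "in" : ((S/N)\PP)\NP
  [4,8] N   >
    [4,5] "this" : N/NP
    [5,8] NP   <
      [5,6] "heard" : PP
      [6,8] NP\PP   <
        [6,7] "sent" : NP
        [7,8] "clearly" : (NP\PP)\NP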